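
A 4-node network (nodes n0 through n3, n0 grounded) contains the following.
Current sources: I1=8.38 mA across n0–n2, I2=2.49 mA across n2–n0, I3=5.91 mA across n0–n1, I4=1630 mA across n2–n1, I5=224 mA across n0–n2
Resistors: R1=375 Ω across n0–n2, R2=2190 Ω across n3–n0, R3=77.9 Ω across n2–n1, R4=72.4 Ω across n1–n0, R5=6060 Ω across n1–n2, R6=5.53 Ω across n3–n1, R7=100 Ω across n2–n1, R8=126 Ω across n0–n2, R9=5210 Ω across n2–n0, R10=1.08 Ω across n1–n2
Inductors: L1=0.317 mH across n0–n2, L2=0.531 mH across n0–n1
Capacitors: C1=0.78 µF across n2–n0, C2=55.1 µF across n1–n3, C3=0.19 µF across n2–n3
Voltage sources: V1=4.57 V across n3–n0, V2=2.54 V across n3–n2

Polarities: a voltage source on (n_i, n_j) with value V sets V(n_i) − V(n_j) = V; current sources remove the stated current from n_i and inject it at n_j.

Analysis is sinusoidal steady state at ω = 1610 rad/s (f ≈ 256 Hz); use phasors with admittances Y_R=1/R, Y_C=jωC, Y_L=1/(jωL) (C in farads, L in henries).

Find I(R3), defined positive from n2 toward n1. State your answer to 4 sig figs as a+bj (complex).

MNA unknowns: 3 node voltages V₁..V_3 plus 2 source currents (V1, V2)
I1: z[0]−=0.00838, z[2]+=0.00838
I2: z[2]−=0.00249, z[0]+=0.00249
R1: Y=0.002667+0.000j on G[0,2]
L1: Y=0.000-1.959j on G[0,2]
C1: Y=0.000+0.001256j on G[2,0]
R2: Y=0.0004566+0.000j on G[3,0]
C2: Y=0.000+0.08871j on G[1,3]
R3: Y=0.01284+0.000j on G[2,1]
R4: Y=0.01381+0.000j on G[1,0]
R5: Y=0.0001650+0.000j on G[1,2]
L2: Y=0.000-1.170j on G[0,1]
I3: z[0]−=0.00591, z[1]+=0.00591
I4: z[2]−=1.63, z[1]+=1.63
R6: Y=0.1808+0.000j on G[3,1]
R7: Y=0.01000+0.000j on G[2,1]
R8: Y=0.007937+0.000j on G[0,2]
R9: Y=0.0001919+0.000j on G[2,0]
I5: z[0]−=0.224, z[2]+=0.224
R10: Y=0.9259+0.000j on G[1,2]
C3: Y=0.000+0.0003059j on G[2,3]
V1: row V3−V0=4.57, i_V1 at 3,0
V2: row V3−V2=2.54, i_V2 at 3,2
solve → V1=1.850+2.103j, V2=2.030+0.000j, V3=4.570+0.000j
aux → i_V1=-2.274+6.110j, i_V2=1.593-5.971j

0.002314-0.02700j A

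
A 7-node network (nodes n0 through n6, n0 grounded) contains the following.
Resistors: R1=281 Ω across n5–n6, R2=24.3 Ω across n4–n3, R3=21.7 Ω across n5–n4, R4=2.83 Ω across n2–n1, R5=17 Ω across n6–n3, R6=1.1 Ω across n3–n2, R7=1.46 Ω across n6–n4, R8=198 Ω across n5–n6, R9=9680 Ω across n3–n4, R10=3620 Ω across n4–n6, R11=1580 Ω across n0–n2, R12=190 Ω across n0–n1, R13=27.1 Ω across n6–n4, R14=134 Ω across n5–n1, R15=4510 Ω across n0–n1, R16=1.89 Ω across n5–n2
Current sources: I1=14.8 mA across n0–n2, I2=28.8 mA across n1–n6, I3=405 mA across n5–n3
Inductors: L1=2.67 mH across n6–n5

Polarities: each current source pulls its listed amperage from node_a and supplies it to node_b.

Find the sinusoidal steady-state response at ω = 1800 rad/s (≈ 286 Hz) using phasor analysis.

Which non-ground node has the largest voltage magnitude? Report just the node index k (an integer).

3

Element admittances at ω=1800 rad/s:
  Y(R1) = 0.003559+0.000j S between n5,n6
  Y(R2) = 0.04115+0.000j S between n4,n3
  Y(R3) = 0.04608+0.000j S between n5,n4
  Y(R4) = 0.3534+0.000j S between n2,n1
  Y(R5) = 0.05882+0.000j S between n6,n3
  Y(R6) = 0.9091+0.000j S between n3,n2
  Y(R7) = 0.6849+0.000j S between n6,n4
  I1: injects 0.0148 A into n2 (from n0)
  I2: injects 0.0288 A into n6 (from n1)
  Y(L1) = 0.000-0.2081j S between n6,n5
  Y(R8) = 0.005051+0.000j S between n5,n6
  Y(R9) = 0.0001033+0.000j S between n3,n4
  Y(R10) = 0.0002762+0.000j S between n4,n6
  Y(R11) = 0.0006329+0.000j S between n0,n2
  Y(R12) = 0.005263+0.000j S between n0,n1
  Y(R13) = 0.03690+0.000j S between n6,n4
  Y(R14) = 0.007463+0.000j S between n5,n1
  Y(R15) = 0.0002217+0.000j S between n0,n1
  Y(R16) = 0.5291+0.000j S between n5,n2
  I3: injects 0.405 A into n3 (from n5)
Assemble and solve the 6×6 MNA system:
  V(n1)=2.406-0.0001191j  V(n2)=2.534+0.001032j  V(n3)=2.903+0.03391j  V(n4)=2.224+0.3097j  V(n5)=1.960-0.05470j  V(n6)=2.202+0.3487j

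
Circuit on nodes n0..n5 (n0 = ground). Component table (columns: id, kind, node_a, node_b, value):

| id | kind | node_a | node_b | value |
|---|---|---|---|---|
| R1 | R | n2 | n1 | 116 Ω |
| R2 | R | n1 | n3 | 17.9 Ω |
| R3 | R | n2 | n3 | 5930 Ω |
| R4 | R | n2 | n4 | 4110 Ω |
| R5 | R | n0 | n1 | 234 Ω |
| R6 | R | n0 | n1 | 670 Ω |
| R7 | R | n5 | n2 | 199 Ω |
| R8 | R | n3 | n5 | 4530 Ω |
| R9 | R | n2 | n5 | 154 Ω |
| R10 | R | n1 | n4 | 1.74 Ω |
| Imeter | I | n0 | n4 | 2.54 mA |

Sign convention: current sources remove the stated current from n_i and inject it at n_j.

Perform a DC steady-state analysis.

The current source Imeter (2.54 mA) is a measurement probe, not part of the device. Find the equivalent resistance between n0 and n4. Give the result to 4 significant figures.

MNA unknowns: 5 node voltages V₁..V_5
R1: Y=0.008621 on G[2,1]
R2: Y=0.05587 on G[1,3]
R3: Y=0.0001686 on G[2,3]
R4: Y=0.0002433 on G[2,4]
R5: Y=0.004274 on G[0,1]
R6: Y=0.001493 on G[0,1]
R7: Y=0.005025 on G[5,2]
R8: Y=0.0002208 on G[3,5]
R9: Y=0.006494 on G[2,5]
R10: Y=0.5747 on G[1,4]
Imeter: z[0]−=0.00254, z[4]+=0.00254
solve → V1=0.4405, V2=0.4406, V3=0.4405, V4=0.4449, V5=0.4406

R_eq = 175.2 Ω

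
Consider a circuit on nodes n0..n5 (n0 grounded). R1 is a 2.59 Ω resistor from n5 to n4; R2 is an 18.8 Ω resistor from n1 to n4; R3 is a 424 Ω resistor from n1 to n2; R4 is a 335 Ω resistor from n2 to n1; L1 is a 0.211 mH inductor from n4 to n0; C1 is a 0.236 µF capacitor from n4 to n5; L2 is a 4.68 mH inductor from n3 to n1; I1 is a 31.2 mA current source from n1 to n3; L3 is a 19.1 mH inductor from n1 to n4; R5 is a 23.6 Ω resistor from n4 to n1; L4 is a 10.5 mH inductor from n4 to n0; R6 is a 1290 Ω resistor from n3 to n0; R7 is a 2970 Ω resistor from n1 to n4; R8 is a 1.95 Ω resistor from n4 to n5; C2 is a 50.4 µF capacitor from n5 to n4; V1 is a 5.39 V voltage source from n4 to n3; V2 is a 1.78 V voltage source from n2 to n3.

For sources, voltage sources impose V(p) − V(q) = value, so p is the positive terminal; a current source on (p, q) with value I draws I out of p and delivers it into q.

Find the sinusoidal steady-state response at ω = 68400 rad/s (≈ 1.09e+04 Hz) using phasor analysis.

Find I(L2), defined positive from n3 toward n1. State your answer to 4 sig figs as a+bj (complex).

-0.0004590+0.01526j A

Element admittances at ω=68400 rad/s:
  Y(R1) = 0.3861+0.000j S between n5,n4
  Y(R2) = 0.05319+0.000j S between n1,n4
  Y(R3) = 0.002358+0.000j S between n1,n2
  Y(R4) = 0.002985+0.000j S between n2,n1
  Y(L1) = 0.000-0.06929j S between n4,n0
  Y(C1) = 0.000+0.01614j S between n4,n5
  Y(L2) = 0.000-0.003124j S between n3,n1
  I1: injects 0.0312 A into n3 (from n1)
  Y(L3) = 0.000-0.0007654j S between n1,n4
  Y(R5) = 0.04237+0.000j S between n4,n1
  Y(L4) = 0.000-0.001392j S between n4,n0
  Y(R6) = 0.0007752+0.000j S between n3,n0
  Y(R7) = 0.0003367+0.000j S between n1,n4
  Y(R8) = 0.5128+0.000j S between n4,n5
  Y(C2) = 0.000+3.447j S between n5,n4
  V1: constraint V(n4)−V(n3) = 5.39
  V2: constraint V(n2)−V(n3) = 1.78
Assemble and solve the 7×7 MNA system:
  V(n1)=-0.5037+0.2060j  V(n2)=-3.609+0.05911j  V(n3)=-5.389+0.05911j  V(n4)=0.0006483+0.05911j  V(n5)=0.0006483+0.05911j
  i(V1)=-0.05243+0.01452j  i(V2)=0.01660+0.0007852j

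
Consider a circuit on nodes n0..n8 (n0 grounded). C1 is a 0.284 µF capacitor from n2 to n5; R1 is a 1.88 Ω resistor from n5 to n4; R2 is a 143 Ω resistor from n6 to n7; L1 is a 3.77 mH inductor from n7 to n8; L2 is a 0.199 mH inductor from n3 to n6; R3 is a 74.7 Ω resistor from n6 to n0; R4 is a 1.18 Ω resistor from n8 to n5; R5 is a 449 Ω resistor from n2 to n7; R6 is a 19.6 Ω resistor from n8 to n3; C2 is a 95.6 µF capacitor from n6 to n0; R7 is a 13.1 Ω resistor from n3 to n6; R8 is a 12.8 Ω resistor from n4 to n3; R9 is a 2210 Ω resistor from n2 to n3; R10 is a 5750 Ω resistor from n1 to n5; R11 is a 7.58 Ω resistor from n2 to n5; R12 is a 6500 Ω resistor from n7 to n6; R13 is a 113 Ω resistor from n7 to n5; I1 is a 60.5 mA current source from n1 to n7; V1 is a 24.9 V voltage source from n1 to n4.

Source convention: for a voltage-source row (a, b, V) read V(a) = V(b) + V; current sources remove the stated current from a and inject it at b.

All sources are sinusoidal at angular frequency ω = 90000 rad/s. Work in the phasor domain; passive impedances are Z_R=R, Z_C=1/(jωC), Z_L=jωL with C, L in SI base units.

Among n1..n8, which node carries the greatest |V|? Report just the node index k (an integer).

Element admittances at ω=90000 rad/s:
  Y(C1) = 0.000+0.02556j S between n2,n5
  Y(R1) = 0.5319+0.000j S between n5,n4
  Y(R2) = 0.006993+0.000j S between n6,n7
  Y(L1) = 0.000-0.002947j S between n7,n8
  Y(L2) = 0.000-0.05583j S between n3,n6
  Y(R3) = 0.01339+0.000j S between n6,n0
  Y(R4) = 0.8475+0.000j S between n8,n5
  Y(R5) = 0.002227+0.000j S between n2,n7
  Y(R6) = 0.05102+0.000j S between n8,n3
  Y(C2) = 0.000+8.604j S between n6,n0
  Y(R7) = 0.07634+0.000j S between n3,n6
  Y(R8) = 0.07812+0.000j S between n4,n3
  Y(R9) = 0.0004525+0.000j S between n2,n3
  Y(R10) = 0.0001739+0.000j S between n1,n5
  Y(R11) = 0.1319+0.000j S between n2,n5
  Y(R12) = 0.0001538+0.000j S between n7,n6
  Y(R13) = 0.008850+0.000j S between n7,n5
  I1: injects 0.0605 A into n7 (from n1)
  V1: constraint V(n1)−V(n4) = 24.9
Assemble and solve the 9×9 MNA system:
  V(n1)=24.52-0.1809j  V(n2)=-0.2287-0.1840j  V(n3)=-0.1672-0.1623j  V(n4)=-0.3755-0.1809j  V(n5)=-0.2842-0.1836j  V(n6)=0.000+0.000j  V(n7)=3.054+0.4268j  V(n8)=-0.2755-0.1933j
  i(V1)=-0.06481-4.756e-07j

1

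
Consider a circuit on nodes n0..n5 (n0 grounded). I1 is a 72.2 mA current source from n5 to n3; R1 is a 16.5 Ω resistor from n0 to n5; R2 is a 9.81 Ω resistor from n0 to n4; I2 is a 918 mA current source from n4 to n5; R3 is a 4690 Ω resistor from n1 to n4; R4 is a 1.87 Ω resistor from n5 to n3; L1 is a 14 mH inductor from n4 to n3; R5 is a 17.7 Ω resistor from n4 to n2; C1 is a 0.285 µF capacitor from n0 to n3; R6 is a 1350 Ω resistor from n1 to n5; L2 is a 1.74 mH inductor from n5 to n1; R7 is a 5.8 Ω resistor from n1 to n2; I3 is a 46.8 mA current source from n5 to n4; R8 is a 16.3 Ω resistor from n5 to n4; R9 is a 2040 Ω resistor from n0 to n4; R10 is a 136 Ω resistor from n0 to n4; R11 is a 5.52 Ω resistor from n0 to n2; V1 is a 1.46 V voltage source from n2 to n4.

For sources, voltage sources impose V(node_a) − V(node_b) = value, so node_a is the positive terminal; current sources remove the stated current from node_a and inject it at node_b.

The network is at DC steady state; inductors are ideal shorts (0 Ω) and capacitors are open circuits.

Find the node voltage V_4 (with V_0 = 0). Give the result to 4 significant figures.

Element admittances at DC:
  I1: injects 0.0722 A into n3 (from n5)
  Y(R1) = 0.06061 S between n0,n5
  Y(R2) = 0.1019 S between n0,n4
  I2: injects 0.918 A into n5 (from n4)
  Y(R3) = 0.0002132 S between n1,n4
  Y(R4) = 0.5348 S between n5,n3
  L1: short n4↔n3 (DC inductor)
  Y(R5) = 0.05650 S between n4,n2
  Y(C1) = 0.000 S between n0,n3
  Y(R6) = 0.0007407 S between n1,n5
  L2: short n5↔n1 (DC inductor)
  Y(R7) = 0.1724 S between n1,n2
  I3: injects 0.0468 A into n4 (from n5)
  Y(R8) = 0.06135 S between n5,n4
  Y(R9) = 0.0004902 S between n0,n4
  Y(R10) = 0.007353 S between n0,n4
  Y(R11) = 0.1812 S between n0,n2
  V1: constraint V(n2)−V(n4) = 1.46
Assemble and solve the 8×8 MNA system:
  V(n1)=0.3556  V(n2)=0.4768  V(n3)=-0.9832  V(n4)=-0.9832  V(n5)=0.3556
  i(L1)=-0.7881  i(L2)=-0.02061  i(V1)=-0.1898

-0.9832 V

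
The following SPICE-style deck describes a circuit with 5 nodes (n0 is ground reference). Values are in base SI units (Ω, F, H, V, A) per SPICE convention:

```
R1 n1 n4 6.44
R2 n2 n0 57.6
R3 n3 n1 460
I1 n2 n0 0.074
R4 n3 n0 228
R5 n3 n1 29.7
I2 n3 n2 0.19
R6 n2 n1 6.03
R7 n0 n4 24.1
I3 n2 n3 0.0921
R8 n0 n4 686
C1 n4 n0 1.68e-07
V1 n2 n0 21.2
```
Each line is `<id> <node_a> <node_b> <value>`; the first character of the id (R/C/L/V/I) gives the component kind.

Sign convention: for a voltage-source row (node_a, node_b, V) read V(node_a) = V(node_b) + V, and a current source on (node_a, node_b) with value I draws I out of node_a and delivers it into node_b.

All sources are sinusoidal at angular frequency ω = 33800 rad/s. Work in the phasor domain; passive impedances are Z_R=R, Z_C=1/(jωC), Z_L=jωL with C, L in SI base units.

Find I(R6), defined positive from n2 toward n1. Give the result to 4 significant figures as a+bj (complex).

MNA unknowns: 4 node voltages V₁..V_4 plus 1 source current (V1)
R1: Y=0.1553+0.000j on G[1,4]
R2: Y=0.01736+0.000j on G[2,0]
R3: Y=0.002174+0.000j on G[3,1]
I1: z[2]−=0.074, z[0]+=0.074
R4: Y=0.004386+0.000j on G[3,0]
R5: Y=0.03367+0.000j on G[3,1]
I2: z[3]−=0.19, z[2]+=0.19
R6: Y=0.1658+0.000j on G[2,1]
R7: Y=0.04149+0.000j on G[0,4]
I3: z[2]−=0.0921, z[3]+=0.0921
R8: Y=0.001458+0.000j on G[0,4]
C1: Y=0.000+0.005678j on G[4,0]
V1: row V2−V0=21.2, i_V1 at 2,0
solve → V1=16.84-0.2882j, V2=21.20+0.000j, V3=12.57-0.2568j, V4=13.18-0.6032j
aux → i_V1=-1.067-0.04779j

0.7224+0.04779j A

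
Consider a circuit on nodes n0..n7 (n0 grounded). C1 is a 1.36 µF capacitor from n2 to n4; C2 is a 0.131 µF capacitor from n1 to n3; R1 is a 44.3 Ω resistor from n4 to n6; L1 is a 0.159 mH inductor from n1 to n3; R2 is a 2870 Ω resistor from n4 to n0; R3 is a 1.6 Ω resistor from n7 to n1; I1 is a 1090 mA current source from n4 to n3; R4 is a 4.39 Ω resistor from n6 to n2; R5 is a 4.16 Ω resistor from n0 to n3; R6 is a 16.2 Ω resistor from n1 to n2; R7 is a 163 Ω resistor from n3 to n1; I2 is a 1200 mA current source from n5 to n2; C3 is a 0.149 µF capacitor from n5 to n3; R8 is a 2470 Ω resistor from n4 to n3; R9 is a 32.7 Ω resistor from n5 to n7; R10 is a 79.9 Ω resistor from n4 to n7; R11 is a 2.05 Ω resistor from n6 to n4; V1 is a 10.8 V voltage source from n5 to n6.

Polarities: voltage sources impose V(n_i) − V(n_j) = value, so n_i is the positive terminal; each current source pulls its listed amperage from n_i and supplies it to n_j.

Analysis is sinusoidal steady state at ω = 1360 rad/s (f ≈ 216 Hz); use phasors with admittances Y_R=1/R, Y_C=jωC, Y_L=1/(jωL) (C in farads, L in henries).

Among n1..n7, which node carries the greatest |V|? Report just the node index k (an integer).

4

Element admittances at ω=1360 rad/s:
  Y(C1) = 0.000+0.001850j S between n2,n4
  Y(C2) = 0.000+0.0001782j S between n1,n3
  Y(R1) = 0.02257+0.000j S between n4,n6
  Y(L1) = 0.000-4.624j S between n1,n3
  Y(R2) = 0.0003484+0.000j S between n4,n0
  Y(R3) = 0.6250+0.000j S between n7,n1
  I1: injects 1.09 A into n3 (from n4)
  Y(R4) = 0.2278+0.000j S between n6,n2
  Y(R5) = 0.2404+0.000j S between n0,n3
  Y(R6) = 0.06173+0.000j S between n1,n2
  Y(R7) = 0.006135+0.000j S between n3,n1
  I2: injects 1.2 A into n2 (from n5)
  Y(C3) = 0.000+0.0002026j S between n5,n3
  Y(R8) = 0.0004049+0.000j S between n4,n3
  Y(R9) = 0.03058+0.000j S between n5,n7
  Y(R10) = 0.01252+0.000j S between n4,n7
  Y(R11) = 0.4878+0.000j S between n6,n4
  V1: constraint V(n5)−V(n6) = 10.8
Assemble and solve the 8×8 MNA system:
  V(n1)=0.02810-0.2323j  V(n2)=-10.17-0.2494j  V(n3)=0.02876+0.0002065j  V(n4)=-19.84-0.1424j  V(n5)=-7.406-0.1756j  V(n6)=-18.21-0.1756j  V(n7)=-0.6844-0.2280j
  i(V1)=-0.9945-9.614e-05j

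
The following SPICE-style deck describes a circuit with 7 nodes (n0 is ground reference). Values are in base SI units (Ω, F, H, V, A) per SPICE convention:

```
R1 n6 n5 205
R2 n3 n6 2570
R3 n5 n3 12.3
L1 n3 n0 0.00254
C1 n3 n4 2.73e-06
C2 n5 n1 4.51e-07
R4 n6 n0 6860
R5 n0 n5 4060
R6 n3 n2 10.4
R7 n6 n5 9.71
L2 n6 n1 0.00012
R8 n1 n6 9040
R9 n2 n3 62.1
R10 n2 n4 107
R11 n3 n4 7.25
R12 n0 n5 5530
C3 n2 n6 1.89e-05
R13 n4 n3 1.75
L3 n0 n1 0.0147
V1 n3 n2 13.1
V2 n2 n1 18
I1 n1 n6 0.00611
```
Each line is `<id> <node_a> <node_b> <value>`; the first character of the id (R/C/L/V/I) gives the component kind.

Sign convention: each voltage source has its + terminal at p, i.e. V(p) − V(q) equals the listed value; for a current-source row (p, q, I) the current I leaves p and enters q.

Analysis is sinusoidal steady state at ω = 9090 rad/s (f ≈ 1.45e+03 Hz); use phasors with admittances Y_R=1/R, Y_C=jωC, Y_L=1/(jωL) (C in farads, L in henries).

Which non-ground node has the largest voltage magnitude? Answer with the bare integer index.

Apply KCL at each of the 6 non-ground nodes and solve the resulting linear system.
Node n1: branches {C2, L2, R8, L3, V2, I1} → V_1 = -26.50+0.2165j
Node n2: branches {R6, R9, R10, C3, V1, V2} → V_2 = -8.501+0.2165j
Node n3: branches {R2, R3, L1, C1, R6, R9, R11, R13, V1} → V_3 = 4.599+0.2165j
Node n4: branches {C1, R10, R11, R13} → V_4 = 4.429+0.2224j
Node n5: branches {R1, R3, C2, R5, R7, R12} → V_5 = -15.34+1.240j
Node n6: branches {R1, R2, R4, R7, L2, R8, C3, I1} → V_6 = -30.48+2.441j
Source currents: i(V1)=-3.236+0.2832j, i(V2)=-2.027-3.492j

6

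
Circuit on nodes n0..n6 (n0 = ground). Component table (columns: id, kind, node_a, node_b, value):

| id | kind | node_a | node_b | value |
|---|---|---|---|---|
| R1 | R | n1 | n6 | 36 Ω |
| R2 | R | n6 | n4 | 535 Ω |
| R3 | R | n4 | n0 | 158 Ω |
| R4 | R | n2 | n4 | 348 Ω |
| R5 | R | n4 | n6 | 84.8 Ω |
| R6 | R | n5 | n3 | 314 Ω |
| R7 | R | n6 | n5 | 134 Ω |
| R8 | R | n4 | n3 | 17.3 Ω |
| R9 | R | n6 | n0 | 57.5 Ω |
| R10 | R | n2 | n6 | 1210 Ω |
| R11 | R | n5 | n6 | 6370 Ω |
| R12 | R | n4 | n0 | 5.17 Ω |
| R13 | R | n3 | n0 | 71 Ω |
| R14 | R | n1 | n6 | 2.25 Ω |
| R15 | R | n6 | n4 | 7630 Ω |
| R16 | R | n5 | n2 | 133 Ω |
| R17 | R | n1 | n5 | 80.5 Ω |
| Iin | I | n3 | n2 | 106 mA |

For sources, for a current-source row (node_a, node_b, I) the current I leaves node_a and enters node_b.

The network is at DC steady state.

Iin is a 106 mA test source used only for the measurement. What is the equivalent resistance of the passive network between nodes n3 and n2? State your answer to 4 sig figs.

R_eq = 127.6 Ω

Apply KCL at each of the 6 non-ground nodes and solve the resulting linear system.
Node n1: branches {R1, R14, R17} → V_1 = 1.761
Node n2: branches {R4, R10, R16, Iin} → V_2 = 12.23
Node n3: branches {R6, R8, R13, Iin} → V_3 = -1.287
Node n4: branches {R2, R3, R4, R5, R8, R12, R15} → V_4 = -0.05745
Node n5: branches {R6, R7, R11, R16, R17} → V_5 = 3.992
Node n6: branches {R1, R2, R5, R7, R9, R10, R11, R14, R15} → V_6 = 1.702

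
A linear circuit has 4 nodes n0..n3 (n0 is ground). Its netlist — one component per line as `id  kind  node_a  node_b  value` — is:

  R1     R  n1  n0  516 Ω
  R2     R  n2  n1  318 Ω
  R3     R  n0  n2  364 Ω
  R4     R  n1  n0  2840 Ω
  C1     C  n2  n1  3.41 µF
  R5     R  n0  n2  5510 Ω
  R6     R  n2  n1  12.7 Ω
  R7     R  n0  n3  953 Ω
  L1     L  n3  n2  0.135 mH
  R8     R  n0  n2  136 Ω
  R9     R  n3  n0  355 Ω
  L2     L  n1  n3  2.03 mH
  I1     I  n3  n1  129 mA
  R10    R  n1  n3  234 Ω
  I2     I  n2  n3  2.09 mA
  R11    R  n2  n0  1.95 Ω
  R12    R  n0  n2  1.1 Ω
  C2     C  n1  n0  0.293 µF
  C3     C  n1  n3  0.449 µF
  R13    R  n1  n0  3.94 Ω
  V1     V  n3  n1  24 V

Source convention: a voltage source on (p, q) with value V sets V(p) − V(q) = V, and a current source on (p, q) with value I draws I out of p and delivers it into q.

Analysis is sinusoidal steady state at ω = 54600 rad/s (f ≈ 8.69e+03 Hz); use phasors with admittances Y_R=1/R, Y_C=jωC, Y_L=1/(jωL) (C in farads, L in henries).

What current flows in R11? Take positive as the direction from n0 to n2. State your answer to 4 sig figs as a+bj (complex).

0.1337+0.8270j A

MNA unknowns: 3 node voltages V₁..V_3 plus 1 source current (V1)
R1: Y=0.001938+0.000j on G[1,0]
R2: Y=0.003145+0.000j on G[2,1]
R3: Y=0.002747+0.000j on G[0,2]
R4: Y=0.0003521+0.000j on G[1,0]
C1: Y=0.000+0.1862j on G[2,1]
R5: Y=0.0001815+0.000j on G[0,2]
R6: Y=0.07874+0.000j on G[2,1]
R7: Y=0.001049+0.000j on G[0,3]
L1: Y=0.000-0.1357j on G[3,2]
R8: Y=0.007353+0.000j on G[0,2]
R9: Y=0.002817+0.000j on G[3,0]
L2: Y=0.000-0.009022j on G[1,3]
I1: z[3]−=0.129, z[1]+=0.129
R10: Y=0.004274+0.000j on G[1,3]
I2: z[2]−=0.00209, z[3]+=0.00209
R11: Y=0.5128+0.000j on G[2,0]
R12: Y=0.9091+0.000j on G[0,2]
C2: Y=0.000+0.01600j on G[1,0]
C3: Y=0.000+0.02452j on G[1,3]
R13: Y=0.2538+0.000j on G[1,0]
V1: row V3−V1=24, i_V1 at 3,1
solve → V1=1.620+8.785j, V2=-0.2607-1.613j, V3=25.62+8.785j
aux → i_V1=-1.739+3.105j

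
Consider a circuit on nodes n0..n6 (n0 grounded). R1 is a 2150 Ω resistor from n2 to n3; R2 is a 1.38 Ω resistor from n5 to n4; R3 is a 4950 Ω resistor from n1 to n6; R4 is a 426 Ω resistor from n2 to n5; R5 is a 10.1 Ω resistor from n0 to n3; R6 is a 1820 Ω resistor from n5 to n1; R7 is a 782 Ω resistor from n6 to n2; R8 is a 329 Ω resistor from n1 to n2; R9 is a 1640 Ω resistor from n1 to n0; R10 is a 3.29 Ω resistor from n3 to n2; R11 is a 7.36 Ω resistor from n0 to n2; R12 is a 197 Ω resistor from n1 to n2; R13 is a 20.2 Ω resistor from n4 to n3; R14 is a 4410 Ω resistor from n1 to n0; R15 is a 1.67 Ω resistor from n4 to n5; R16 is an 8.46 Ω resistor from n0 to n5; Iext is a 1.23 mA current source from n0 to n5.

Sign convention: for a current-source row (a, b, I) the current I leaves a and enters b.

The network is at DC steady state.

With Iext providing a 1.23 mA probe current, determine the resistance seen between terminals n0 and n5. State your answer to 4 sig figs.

Element admittances at DC:
  Y(R1) = 0.0004651 S between n2,n3
  Y(R2) = 0.7246 S between n5,n4
  Y(R3) = 0.0002020 S between n1,n6
  Y(R4) = 0.002347 S between n2,n5
  Y(R5) = 0.09901 S between n0,n3
  Y(R6) = 0.0005495 S between n5,n1
  Y(R7) = 0.001279 S between n6,n2
  Y(R8) = 0.003040 S between n1,n2
  Y(R9) = 0.0006098 S between n1,n0
  Y(R10) = 0.3040 S between n3,n2
  Y(R11) = 0.1359 S between n0,n2
  Y(R12) = 0.005076 S between n1,n2
  Y(R13) = 0.04950 S between n4,n3
  Y(R14) = 0.0002268 S between n1,n0
  Y(R15) = 0.5988 S between n4,n5
  Y(R16) = 0.1182 S between n0,n5
  Iext: injects 0.00123 A into n5 (from n0)
Assemble and solve the 6×6 MNA system:
  V(n1)=0.001416  V(n2)=0.001139  V(n3)=0.001589  V(n4)=0.007533  V(n5)=0.007755  V(n6)=0.001177

R_eq = 6.305 Ω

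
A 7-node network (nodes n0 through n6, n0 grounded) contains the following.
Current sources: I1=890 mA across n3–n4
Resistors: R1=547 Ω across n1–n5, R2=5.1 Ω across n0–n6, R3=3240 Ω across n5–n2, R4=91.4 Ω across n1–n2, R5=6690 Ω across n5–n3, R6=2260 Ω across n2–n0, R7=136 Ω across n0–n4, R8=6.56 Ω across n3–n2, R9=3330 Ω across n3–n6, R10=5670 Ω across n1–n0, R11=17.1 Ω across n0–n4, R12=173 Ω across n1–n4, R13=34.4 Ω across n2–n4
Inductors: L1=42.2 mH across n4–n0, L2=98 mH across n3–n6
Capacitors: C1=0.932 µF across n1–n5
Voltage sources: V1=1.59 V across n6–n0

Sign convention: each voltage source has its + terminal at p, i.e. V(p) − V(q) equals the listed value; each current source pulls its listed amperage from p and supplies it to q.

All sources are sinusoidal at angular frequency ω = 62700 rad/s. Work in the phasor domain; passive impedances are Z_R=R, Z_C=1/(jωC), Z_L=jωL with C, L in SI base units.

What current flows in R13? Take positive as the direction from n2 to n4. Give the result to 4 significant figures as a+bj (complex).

Element admittances at ω=62700 rad/s:
  I1: injects 0.89 A into n4 (from n3)
  Y(R1) = 0.001828+0.000j S between n1,n5
  Y(R2) = 0.1961+0.000j S between n0,n6
  Y(R3) = 0.0003086+0.000j S between n5,n2
  Y(R4) = 0.01094+0.000j S between n1,n2
  Y(R5) = 0.0001495+0.000j S between n5,n3
  Y(R6) = 0.0004425+0.000j S between n2,n0
  Y(R7) = 0.007353+0.000j S between n0,n4
  Y(R8) = 0.1524+0.000j S between n3,n2
  Y(R9) = 0.0003003+0.000j S between n3,n6
  Y(R10) = 0.0001764+0.000j S between n1,n0
  Y(R11) = 0.05848+0.000j S between n0,n4
  Y(R12) = 0.005780+0.000j S between n1,n4
  Y(L1) = 0.000-0.0003779j S between n4,n0
  Y(L2) = 0.000-0.0001627j S between n3,n6
  Y(R13) = 0.02907+0.000j S between n2,n4
  Y(C1) = 0.000+0.05844j S between n1,n5
  V1: constraint V(n6)−V(n0) = 1.59
Assemble and solve the 7×7 MNA system:
  V(n1)=-16.97-0.1824j  V(n2)=-25.95-0.2349j  V(n3)=-31.71-0.2697j  V(n4)=0.3729-0.07688j  V(n5)=-16.97-0.09741j  V(n6)=1.590+0.000j
  i(V1)=-0.3218+0.005338j

-0.7652-0.004592j A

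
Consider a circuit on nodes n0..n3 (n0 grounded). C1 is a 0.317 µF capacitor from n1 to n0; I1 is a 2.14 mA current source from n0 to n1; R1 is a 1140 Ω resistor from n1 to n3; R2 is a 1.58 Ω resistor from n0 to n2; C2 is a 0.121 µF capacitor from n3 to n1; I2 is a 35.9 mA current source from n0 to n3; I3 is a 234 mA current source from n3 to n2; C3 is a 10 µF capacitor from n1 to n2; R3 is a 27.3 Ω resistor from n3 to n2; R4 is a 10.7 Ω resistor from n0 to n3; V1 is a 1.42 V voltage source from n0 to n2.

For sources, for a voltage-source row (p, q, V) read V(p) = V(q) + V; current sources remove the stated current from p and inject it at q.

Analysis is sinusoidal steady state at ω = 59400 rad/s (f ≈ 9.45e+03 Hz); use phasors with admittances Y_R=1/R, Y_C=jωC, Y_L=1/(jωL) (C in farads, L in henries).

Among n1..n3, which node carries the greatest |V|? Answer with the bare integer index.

3

Apply KCL at each of the 3 non-ground nodes and solve the resulting linear system.
Node n1: branches {C1, I1, R1, C2, C3} → V_1 = -1.383-0.002355j
Node n2: branches {R2, I3, C3, R3, V1} → V_2 = -1.420+0.000j
Node n3: branches {R1, C2, I2, I3, R3, R4} → V_3 = -1.917+0.02933j
Source currents: i(V1)=-1.116-0.02329j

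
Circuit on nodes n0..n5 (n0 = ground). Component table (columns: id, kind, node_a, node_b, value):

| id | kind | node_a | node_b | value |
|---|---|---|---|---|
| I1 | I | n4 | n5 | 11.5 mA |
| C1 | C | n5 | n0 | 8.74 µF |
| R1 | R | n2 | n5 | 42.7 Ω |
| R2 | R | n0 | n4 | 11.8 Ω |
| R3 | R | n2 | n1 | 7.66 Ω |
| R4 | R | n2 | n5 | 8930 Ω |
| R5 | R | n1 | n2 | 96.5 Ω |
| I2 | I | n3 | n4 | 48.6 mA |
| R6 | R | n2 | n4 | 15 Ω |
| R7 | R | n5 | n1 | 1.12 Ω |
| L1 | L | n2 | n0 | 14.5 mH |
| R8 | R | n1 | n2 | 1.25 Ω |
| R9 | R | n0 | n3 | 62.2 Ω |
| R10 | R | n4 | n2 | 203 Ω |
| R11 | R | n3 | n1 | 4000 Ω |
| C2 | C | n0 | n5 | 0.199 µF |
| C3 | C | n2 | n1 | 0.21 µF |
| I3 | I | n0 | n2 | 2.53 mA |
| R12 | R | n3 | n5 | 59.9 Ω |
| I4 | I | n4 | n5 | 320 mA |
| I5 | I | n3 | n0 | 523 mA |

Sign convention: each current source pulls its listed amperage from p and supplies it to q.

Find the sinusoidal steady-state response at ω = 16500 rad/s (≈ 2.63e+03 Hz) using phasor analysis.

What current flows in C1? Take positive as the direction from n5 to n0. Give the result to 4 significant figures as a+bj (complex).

Apply KCL at each of the 5 non-ground nodes and solve the resulting linear system.
Node n1: branches {R3, R5, R7, R8, R11, C3} → V_1 = -0.2860+0.4799j
Node n2: branches {R1, R3, R4, R5, R6, L1, R8, R10, C3, I3} → V_2 = -0.4006+0.4606j
Node n3: branches {I2, R9, R11, R12, I5} → V_3 = -17.39+0.2568j
Node n4: branches {I1, R2, I2, R6, R10, I4} → V_4 = -1.993+0.2109j
Node n5: branches {I1, C1, R1, R4, R7, C2, R12, I4} → V_5 = -0.1605+0.5008j

-0.07222-0.02315j A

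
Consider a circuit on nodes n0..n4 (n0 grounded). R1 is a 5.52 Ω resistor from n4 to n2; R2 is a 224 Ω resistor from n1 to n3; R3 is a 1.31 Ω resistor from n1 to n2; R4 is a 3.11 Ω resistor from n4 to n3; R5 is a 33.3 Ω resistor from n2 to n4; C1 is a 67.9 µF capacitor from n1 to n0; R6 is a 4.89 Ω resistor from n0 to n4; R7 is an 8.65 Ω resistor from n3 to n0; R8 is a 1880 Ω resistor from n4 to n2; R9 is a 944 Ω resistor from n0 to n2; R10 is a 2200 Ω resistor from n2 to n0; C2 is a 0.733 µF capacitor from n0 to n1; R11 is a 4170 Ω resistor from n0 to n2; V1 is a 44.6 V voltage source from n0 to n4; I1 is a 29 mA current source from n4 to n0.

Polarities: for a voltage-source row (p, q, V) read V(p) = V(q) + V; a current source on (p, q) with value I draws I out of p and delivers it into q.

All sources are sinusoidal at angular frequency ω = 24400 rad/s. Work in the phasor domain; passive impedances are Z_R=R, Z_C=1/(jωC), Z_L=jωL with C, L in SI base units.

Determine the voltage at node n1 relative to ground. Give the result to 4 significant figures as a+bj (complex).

-0.4547+4.446j V

Apply KCL at each of the 4 non-ground nodes and solve the resulting linear system.
Node n1: branches {R2, R3, C1, C2} → V_1 = -0.4547+4.446j
Node n2: branches {R1, R3, R5, R8, R9, R10, R11} → V_2 = -10.02+3.475j
Node n3: branches {R2, R4, R7} → V_3 = -32.48+0.04495j
Node n4: branches {R1, R4, R5, R6, R8, V1, I1} → V_4 = -44.60+0.000j
Source currents: i(V1)=-20.31-0.7501j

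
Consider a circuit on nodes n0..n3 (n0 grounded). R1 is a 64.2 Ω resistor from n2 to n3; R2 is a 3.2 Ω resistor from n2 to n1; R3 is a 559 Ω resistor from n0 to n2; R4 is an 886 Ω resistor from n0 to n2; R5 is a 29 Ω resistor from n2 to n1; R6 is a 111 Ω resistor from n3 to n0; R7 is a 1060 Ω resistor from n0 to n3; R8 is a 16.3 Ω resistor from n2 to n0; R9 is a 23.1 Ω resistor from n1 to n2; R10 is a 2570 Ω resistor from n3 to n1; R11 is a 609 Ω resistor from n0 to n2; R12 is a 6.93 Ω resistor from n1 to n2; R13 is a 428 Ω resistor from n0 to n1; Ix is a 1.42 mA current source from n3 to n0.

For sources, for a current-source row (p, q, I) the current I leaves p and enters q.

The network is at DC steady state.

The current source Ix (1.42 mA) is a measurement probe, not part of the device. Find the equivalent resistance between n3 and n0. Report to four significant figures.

Element admittances at DC:
  Y(R1) = 0.01558 S between n2,n3
  Y(R2) = 0.3125 S between n2,n1
  Y(R3) = 0.001789 S between n0,n2
  Y(R4) = 0.001129 S between n0,n2
  Y(R5) = 0.03448 S between n2,n1
  Y(R6) = 0.009009 S between n3,n0
  Y(R7) = 0.0009434 S between n0,n3
  Y(R8) = 0.06135 S between n2,n0
  Y(R9) = 0.04329 S between n1,n2
  Y(R10) = 0.0003891 S between n3,n1
  Y(R11) = 0.001642 S between n0,n2
  Y(R12) = 0.1443 S between n1,n2
  Y(R13) = 0.002336 S between n0,n1
  Ix: injects 0.00142 A into n0 (from n3)
Assemble and solve the 3×3 MNA system:
  V(n1)=-0.01175  V(n2)=-0.01176  V(n3)=-0.06203

R_eq = 43.69 Ω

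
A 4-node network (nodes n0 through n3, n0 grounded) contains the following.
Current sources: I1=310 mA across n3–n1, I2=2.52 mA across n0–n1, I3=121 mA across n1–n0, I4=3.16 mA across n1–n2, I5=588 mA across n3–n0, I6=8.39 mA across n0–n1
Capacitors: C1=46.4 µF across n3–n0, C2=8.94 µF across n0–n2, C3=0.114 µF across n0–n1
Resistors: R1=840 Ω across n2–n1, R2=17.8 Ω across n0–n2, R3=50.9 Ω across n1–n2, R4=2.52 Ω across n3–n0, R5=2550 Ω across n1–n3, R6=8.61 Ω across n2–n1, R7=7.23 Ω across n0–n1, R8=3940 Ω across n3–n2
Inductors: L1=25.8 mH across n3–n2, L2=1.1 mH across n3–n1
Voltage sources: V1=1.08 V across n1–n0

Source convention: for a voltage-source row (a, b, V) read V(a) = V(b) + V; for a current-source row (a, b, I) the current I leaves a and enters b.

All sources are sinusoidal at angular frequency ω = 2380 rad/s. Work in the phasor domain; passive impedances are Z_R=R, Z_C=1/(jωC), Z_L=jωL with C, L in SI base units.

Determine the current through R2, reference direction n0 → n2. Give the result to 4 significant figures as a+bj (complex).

-0.03554-0.003560j A

Element admittances at ω=2380 rad/s:
  I1: injects 0.31 A into n1 (from n3)
  Y(C1) = 0.000+0.1104j S between n3,n0
  Y(R1) = 0.001190+0.000j S between n2,n1
  I2: injects 0.00252 A into n1 (from n0)
  Y(R2) = 0.05618+0.000j S between n0,n2
  Y(R3) = 0.01965+0.000j S between n1,n2
  Y(L1) = 0.000-0.01629j S between n3,n2
  Y(C2) = 0.000+0.02128j S between n0,n2
  Y(C3) = 0.000+0.0002713j S between n0,n1
  Y(R4) = 0.3968+0.000j S between n3,n0
  Y(L2) = 0.000-0.3820j S between n3,n1
  Y(R5) = 0.0003922+0.000j S between n1,n3
  Y(R6) = 0.1161+0.000j S between n2,n1
  I3: injects 0.121 A into n0 (from n1)
  I4: injects 0.00316 A into n2 (from n1)
  I5: injects 0.588 A into n0 (from n3)
  Y(R7) = 0.1383+0.000j S between n0,n1
  I6: injects 0.00839 A into n1 (from n0)
  Y(R8) = 0.0002538+0.000j S between n3,n2
  V1: constraint V(n1)−V(n0) = 1.08
Assemble and solve the 4×4 MNA system:
  V(n1)=1.080+0.000j  V(n2)=0.6326+0.06337j  V(n3)=-0.9741-1.769j
  i(V1)=-0.6905+0.7923j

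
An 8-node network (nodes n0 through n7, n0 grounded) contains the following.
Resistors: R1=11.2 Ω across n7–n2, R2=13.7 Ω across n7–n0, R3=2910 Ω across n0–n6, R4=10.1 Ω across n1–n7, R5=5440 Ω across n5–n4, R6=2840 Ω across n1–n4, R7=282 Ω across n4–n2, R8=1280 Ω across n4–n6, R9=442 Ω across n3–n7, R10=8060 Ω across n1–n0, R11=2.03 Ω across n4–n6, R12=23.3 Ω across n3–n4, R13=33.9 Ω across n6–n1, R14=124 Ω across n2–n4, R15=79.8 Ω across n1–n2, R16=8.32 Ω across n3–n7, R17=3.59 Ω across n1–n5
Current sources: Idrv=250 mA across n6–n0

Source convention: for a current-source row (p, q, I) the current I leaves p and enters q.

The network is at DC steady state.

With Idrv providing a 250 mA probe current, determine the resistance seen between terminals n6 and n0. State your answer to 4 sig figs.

R_eq = 29.52 Ω

Element admittances at DC:
  Y(R1) = 0.08929 S between n7,n2
  Y(R2) = 0.07299 S between n7,n0
  Y(R3) = 0.0003436 S between n0,n6
  Y(R4) = 0.09901 S between n1,n7
  Y(R5) = 0.0001838 S between n5,n4
  Y(R6) = 0.0003521 S between n1,n4
  Y(R7) = 0.003546 S between n4,n2
  Y(R8) = 0.0007813 S between n4,n6
  Y(R9) = 0.002262 S between n3,n7
  Y(R10) = 0.0001241 S between n1,n0
  Y(R11) = 0.4926 S between n4,n6
  Y(R12) = 0.04292 S between n3,n4
  Y(R13) = 0.02950 S between n6,n1
  Y(R14) = 0.008065 S between n2,n4
  Y(R15) = 0.01253 S between n1,n2
  Y(R16) = 0.1202 S between n3,n7
  Y(R17) = 0.2786 S between n1,n5
  Idrv: injects 0.25 A into n0 (from n6)
Assemble and solve the 7×7 MNA system:
  V(n1)=-4.268  V(n2)=-3.857  V(n3)=-4.338  V(n4)=-7.063  V(n5)=-4.270  V(n6)=-7.379  V(n7)=-3.383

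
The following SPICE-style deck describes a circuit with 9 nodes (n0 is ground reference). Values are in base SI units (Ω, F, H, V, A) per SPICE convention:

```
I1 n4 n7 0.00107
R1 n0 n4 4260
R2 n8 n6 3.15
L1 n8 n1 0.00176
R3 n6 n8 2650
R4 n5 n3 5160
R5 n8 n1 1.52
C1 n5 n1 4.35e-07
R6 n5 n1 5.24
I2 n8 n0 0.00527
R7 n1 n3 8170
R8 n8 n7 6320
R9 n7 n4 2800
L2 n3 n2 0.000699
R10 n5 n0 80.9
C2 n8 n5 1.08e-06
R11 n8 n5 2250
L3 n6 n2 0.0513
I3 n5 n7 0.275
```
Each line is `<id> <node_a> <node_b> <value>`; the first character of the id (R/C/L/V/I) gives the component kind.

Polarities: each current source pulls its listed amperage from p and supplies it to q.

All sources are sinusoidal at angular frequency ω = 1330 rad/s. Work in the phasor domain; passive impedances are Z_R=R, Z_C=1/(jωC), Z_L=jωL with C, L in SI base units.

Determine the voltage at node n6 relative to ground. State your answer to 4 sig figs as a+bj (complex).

Apply KCL at each of the 8 non-ground nodes and solve the resulting linear system.
Node n1: branches {L1, R5, C1, R6, R7} → V_1 = -10.12-0.009734j
Node n2: branches {L2, L3} → V_2 = -9.969+0.07318j
Node n3: branches {R4, R7, L2} → V_3 = -9.969+0.07301j
Node n4: branches {I1, R1, R9} → V_4 = 549.2+0.02747j
Node n5: branches {R4, C1, R6, R10, C2, R11, I3} → V_5 = -10.86-0.0005216j
Node n6: branches {R2, R3, L3} → V_6 = -9.971+0.08619j
Node n7: branches {I1, R8, R9, I3} → V_7 = 913.2+0.04552j
Node n8: branches {R2, L1, R3, R5, I2, R8, C2, R11} → V_8 = -9.970+0.08627j

-9.971+0.08619j V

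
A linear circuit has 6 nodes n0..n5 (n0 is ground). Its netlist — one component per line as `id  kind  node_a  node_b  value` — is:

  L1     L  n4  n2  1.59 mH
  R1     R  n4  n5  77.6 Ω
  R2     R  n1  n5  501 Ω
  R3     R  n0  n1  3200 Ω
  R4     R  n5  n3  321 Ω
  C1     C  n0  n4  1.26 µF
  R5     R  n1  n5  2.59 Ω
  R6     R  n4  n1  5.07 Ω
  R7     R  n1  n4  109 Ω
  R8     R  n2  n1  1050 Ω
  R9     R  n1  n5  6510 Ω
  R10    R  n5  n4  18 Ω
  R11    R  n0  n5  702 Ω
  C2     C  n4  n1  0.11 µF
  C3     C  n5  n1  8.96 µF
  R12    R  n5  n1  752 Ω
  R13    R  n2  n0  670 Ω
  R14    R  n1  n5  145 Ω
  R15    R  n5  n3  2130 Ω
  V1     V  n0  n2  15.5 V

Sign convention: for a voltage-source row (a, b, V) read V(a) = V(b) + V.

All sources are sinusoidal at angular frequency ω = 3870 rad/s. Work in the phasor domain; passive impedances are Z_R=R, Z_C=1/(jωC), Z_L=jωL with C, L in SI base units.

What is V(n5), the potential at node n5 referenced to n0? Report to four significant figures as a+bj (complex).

-15.85+0.1730j V

Apply KCL at each of the 5 non-ground nodes and solve the resulting linear system.
Node n1: branches {R2, R3, R5, R6, R7, R8, R9, C2, C3, R12, R14} → V_1 = -15.88+0.1759j
Node n2: branches {L1, R8, R13, V1} → V_2 = -15.50+0.000j
Node n3: branches {R4, R15} → V_3 = -15.85+0.1730j
Node n4: branches {L1, R1, C1, R6, R7, R10, C2} → V_4 = -15.98+0.1770j
Node n5: branches {R1, R2, R4, R5, R9, R10, R11, C3, R12, R14, R15} → V_5 = -15.85+0.1730j
Source currents: i(V1)=-0.05154-0.07760j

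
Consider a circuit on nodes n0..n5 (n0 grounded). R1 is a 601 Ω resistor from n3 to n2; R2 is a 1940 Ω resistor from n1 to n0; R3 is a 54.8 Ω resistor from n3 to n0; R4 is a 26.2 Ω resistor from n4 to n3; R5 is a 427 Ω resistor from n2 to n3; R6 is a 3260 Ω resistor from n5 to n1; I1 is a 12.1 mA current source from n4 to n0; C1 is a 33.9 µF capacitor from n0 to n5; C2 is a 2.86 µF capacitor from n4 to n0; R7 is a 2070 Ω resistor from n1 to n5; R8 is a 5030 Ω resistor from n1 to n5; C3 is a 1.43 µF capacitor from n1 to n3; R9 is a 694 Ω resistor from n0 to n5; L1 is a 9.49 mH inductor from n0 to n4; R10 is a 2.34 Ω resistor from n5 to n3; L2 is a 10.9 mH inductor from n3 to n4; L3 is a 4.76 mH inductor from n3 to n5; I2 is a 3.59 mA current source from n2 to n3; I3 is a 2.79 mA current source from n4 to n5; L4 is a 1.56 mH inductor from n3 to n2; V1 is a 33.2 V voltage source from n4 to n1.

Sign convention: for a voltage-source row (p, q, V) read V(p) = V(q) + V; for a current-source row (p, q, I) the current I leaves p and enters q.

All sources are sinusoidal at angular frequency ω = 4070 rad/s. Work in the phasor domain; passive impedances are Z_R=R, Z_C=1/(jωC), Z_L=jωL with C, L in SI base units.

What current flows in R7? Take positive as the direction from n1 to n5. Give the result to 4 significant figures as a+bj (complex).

-0.01692+0.001581j A

Apply KCL at each of the 5 non-ground nodes and solve the resulting linear system.
Node n1: branches {R2, R6, R7, R8, C3, V1} → V_1 = -35.27+3.559j
Node n2: branches {R1, R5, I2, L4} → V_2 = -0.2646+0.1728j
Node n3: branches {R1, R3, R4, R5, C3, R10, L2, L3, I2, L4} → V_3 = -0.2640+0.1956j
Node n4: branches {R4, I1, C2, L1, L2, I3, V1} → V_4 = -2.073+3.559j
Node n5: branches {R6, C1, R7, R8, R9, R10, L3, I3} → V_5 = -0.2563+0.2859j
Source currents: i(V1)=-0.07238-0.1987j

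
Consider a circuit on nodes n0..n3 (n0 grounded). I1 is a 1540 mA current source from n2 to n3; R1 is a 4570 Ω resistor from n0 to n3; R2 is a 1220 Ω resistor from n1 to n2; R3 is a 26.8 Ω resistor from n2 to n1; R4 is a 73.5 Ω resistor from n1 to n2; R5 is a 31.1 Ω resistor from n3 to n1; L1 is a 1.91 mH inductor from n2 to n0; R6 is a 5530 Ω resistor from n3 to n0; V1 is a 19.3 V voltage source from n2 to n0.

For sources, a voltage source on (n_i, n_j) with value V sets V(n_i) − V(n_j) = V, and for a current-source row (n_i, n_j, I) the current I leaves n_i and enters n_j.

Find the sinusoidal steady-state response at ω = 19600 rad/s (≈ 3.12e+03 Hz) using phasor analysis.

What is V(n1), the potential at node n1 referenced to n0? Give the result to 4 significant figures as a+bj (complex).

48.33+0.000j V

MNA unknowns: 3 node voltages V₁..V_3 plus 1 source current (V1)
I1: z[2]−=1.54, z[3]+=1.54
R1: Y=0.0002188+0.000j on G[0,3]
R2: Y=0.0008197+0.000j on G[1,2]
R3: Y=0.03731+0.000j on G[2,1]
R4: Y=0.01361+0.000j on G[1,2]
R5: Y=0.03215+0.000j on G[3,1]
L1: Y=0.000-0.02671j on G[2,0]
R6: Y=0.0001808+0.000j on G[3,0]
V1: row V2−V0=19.3, i_V1 at 2,0
solve → V1=48.33+0.000j, V2=19.30+0.000j, V3=95.04+0.000j
aux → i_V1=-0.03798+0.5155j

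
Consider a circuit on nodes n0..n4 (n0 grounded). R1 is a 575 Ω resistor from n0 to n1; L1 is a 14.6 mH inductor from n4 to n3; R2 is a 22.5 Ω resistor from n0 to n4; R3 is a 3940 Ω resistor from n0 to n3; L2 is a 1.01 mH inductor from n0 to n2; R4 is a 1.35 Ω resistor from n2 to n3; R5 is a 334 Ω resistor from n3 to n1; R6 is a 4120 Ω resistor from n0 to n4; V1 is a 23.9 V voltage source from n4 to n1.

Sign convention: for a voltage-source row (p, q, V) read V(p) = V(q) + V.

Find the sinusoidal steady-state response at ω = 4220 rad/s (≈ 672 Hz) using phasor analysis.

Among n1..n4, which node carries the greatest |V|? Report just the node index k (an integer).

MNA unknowns: 4 node voltages V₁..V_4 plus 1 source current (V1)
R1: Y=0.001739+0.000j on G[0,1]
L1: Y=0.000-0.01623j on G[4,3]
R2: Y=0.04444+0.000j on G[0,4]
R3: Y=0.0002538+0.000j on G[0,3]
L2: Y=0.000-0.2346j on G[0,2]
R4: Y=0.7407+0.000j on G[2,3]
R5: Y=0.002994+0.000j on G[3,1]
R6: Y=0.0002427+0.000j on G[0,4]
V1: row V4−V1=23.9, i_V1 at 4,1
solve → V1=-21.90+0.6243j, V2=0.1233-0.2191j, V3=0.05385-0.2582j, V4=2.002+0.6243j
aux → i_V1=-0.1038+0.003728j

1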